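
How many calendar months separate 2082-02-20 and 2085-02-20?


From February 2082 to February 2085
3 years * 12 = 36 months = 36

36 months


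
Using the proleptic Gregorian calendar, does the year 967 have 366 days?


Gregorian leap year rule: divisible by 4, but not by 100, unless also by 400.
967 is not divisible by 4 -> not a leap year

No


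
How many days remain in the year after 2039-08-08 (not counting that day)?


Day of year: 220 of 365
Remaining = 365 - 220

145 days


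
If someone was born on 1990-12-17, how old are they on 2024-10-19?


Birth: 1990-12-17
Reference: 2024-10-19
Year difference: 2024 - 1990 = 34
Birthday not yet reached in 2024, subtract 1

33 years old


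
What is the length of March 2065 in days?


March 2065

31 days


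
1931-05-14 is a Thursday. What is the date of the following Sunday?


Current: Thursday
Target: Sunday
Days ahead: 3

Next Sunday: 1931-05-17


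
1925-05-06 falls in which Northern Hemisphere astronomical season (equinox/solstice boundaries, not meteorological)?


Date: May 6
Astronomical Spring (approx.; exact equinox/solstice day varies by year): March 20 to June 20
May 6 falls within the Spring window

Spring


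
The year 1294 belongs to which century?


Century = (year - 1) // 100 + 1
= (1294 - 1) // 100 + 1
= 1293 // 100 + 1
= 12 + 1

13th century


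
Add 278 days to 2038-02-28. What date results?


Start: 2038-02-28, add 278 days
February 28 is the last day of February 2038 -> 278 left
March 2038 has 31 days -> 247 left
April 2038 has 30 days -> 217 left
May 2038 has 31 days -> 186 left
June 2038 has 30 days -> 156 left
July 2038 has 31 days -> 125 left
August 2038 has 31 days -> 94 left
September 2038 has 30 days -> 64 left
October 2038 has 31 days -> 33 left
November 2038 has 30 days -> 3 left
December 2038: 3 <= 31 -> lands on December 3

Result: 2038-12-03


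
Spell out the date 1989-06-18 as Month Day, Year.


ISO 1989-06-18 parses as year=1989, month=06, day=18
Month 6 -> June

June 18, 1989


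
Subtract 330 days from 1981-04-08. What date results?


Start: 1981-04-08, subtract 330 days
Back 8 days from April 8 reaches March 31, 1981 -> 322 left
March 1981 has 31 days -> back to February 28, 1981 -> 291 left
February 1981 has 28 days -> back to January 31, 1981 -> 263 left
January 1981 has 31 days -> back to December 31, 1980 -> 232 left
December 1980 has 31 days -> back to November 30, 1980 -> 201 left
November 1980 has 30 days -> back to October 31, 1980 -> 171 left
October 1980 has 31 days -> back to September 30, 1980 -> 140 left
September 1980 has 30 days -> back to August 31, 1980 -> 110 left
August 1980 has 31 days -> back to July 31, 1980 -> 79 left
July 1980 has 31 days -> back to June 30, 1980 -> 48 left
June 1980 has 30 days -> back to May 31, 1980 -> 18 left
May 1980: 31 - 18 = 13 -> lands on May 13

Result: 1980-05-13


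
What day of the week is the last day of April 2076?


April 2076 has 30 days
Anchor: Jan 1, 2076. With p = 2076 - 1 = 2075: (p + p//4 - p//100 + p//400) mod 7 = (2075 + 518 - 20 + 5) mod 7 = 2578 mod 7 = 2 -> Wednesday (Mon=0 ... Sun=6)
Days before April (Jan-Mar): 91; April 1 index = (2 + 91) mod 7 = 2 -> Wednesday
Last day offset: 30 - 1 = 29 days
Weekday index = (2 + 29) mod 7 = 3

Thursday, April 30


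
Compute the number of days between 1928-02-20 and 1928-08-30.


From 1928-02-20 to 1928-08-30
1928-02-20: days before February = 31; day of year = 31 + 20 = 51
1928-08-30: days before August = 31 + 29 + 31 + 30 + 31 + 30 + 31 = 213 (1928 is a leap year); day of year = 213 + 30 = 243
Same year: 243 - 51 = 192

192 days


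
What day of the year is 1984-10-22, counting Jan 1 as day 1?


Date: October 22, 1984
Days in months 1 through 9: 274
Plus 22 days in October

Day of year: 296


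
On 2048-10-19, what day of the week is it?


Date: October 19, 2048
Anchor: Jan 1, 2048. With p = 2048 - 1 = 2047: (p + p//4 - p//100 + p//400) mod 7 = (2047 + 511 - 20 + 5) mod 7 = 2543 mod 7 = 2 -> Wednesday (Mon=0 ... Sun=6)
Days before October (Jan-Sep): 274; offset = 274 + 19 - 1 = 292
Weekday index = (2 + 292) mod 7 = 0

Day of the week: Monday


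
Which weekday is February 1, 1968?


Target: February 1, 1968
Anchor: Jan 1, 1968. With p = 1968 - 1 = 1967: (p + p//4 - p//100 + p//400) mod 7 = (1967 + 491 - 19 + 4) mod 7 = 2443 mod 7 = 0 -> Monday (Mon=0 ... Sun=6)
Days before February (Jan): 31 days
Weekday index = (0 + 31) mod 7 = 3

Thursday


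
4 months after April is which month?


April is month 4
4 + 4 = 8

August


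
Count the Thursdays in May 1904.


May 1904 has 31 days
Anchor: Jan 1, 1904. With p = 1904 - 1 = 1903: (p + p//4 - p//100 + p//400) mod 7 = (1903 + 475 - 19 + 4) mod 7 = 2363 mod 7 = 4 -> Friday (Mon=0 ... Sun=6)
Days before May (Jan-Apr): 121; May 1 index = (4 + 121) mod 7 = 6 -> Sunday
First Thursday is May 5
Thursdays: 5, 12, 19, 26

4 Thursdays


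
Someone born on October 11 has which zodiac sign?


Date: October 11
Conventional tropical zodiac dates: Libra from September 23 onward; Scorpio starts October 23
October 11 falls within the Libra range

Libra


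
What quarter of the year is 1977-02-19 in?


Month: February (month 2)
Q1: Jan-Mar, Q2: Apr-Jun, Q3: Jul-Sep, Q4: Oct-Dec

Q1


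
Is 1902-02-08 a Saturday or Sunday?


Anchor: Jan 1, 1902. With p = 1902 - 1 = 1901: (p + p//4 - p//100 + p//400) mod 7 = (1901 + 475 - 19 + 4) mod 7 = 2361 mod 7 = 2 -> Wednesday (Mon=0 ... Sun=6)
Day of year: 39; offset = 38
Weekday index = (2 + 38) mod 7 = 5 -> Saturday
Weekend days: Saturday, Sunday

Yes


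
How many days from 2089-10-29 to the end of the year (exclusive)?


Day of year: 302 of 365
Remaining = 365 - 302

63 days


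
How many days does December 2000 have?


December 2000

31 days


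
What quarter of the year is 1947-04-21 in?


Month: April (month 4)
Q1: Jan-Mar, Q2: Apr-Jun, Q3: Jul-Sep, Q4: Oct-Dec

Q2


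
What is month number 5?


Month 5 of 12

May


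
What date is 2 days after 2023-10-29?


Start: 2023-10-29, add 2 days
October 2023 has 31 days; 29 + 2 = 31 stays within October

Result: 2023-10-31


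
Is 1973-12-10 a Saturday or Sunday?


Anchor: Jan 1, 1973. With p = 1973 - 1 = 1972: (p + p//4 - p//100 + p//400) mod 7 = (1972 + 493 - 19 + 4) mod 7 = 2450 mod 7 = 0 -> Monday (Mon=0 ... Sun=6)
Day of year: 344; offset = 343
Weekday index = (0 + 343) mod 7 = 0 -> Monday
Weekend days: Saturday, Sunday

No


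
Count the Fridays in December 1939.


December 1939 has 31 days
Anchor: Jan 1, 1939. With p = 1939 - 1 = 1938: (p + p//4 - p//100 + p//400) mod 7 = (1938 + 484 - 19 + 4) mod 7 = 2407 mod 7 = 6 -> Sunday (Mon=0 ... Sun=6)
Days before December (Jan-Nov): 334; December 1 index = (6 + 334) mod 7 = 4 -> Friday
First Friday is December 1
Fridays: 1, 8, 15, 22, 29

5 Fridays


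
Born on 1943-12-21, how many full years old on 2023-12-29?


Birth: 1943-12-21
Reference: 2023-12-29
Year difference: 2023 - 1943 = 80

80 years old


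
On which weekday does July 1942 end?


July 1942 has 31 days
Anchor: Jan 1, 1942. With p = 1942 - 1 = 1941: (p + p//4 - p//100 + p//400) mod 7 = (1941 + 485 - 19 + 4) mod 7 = 2411 mod 7 = 3 -> Thursday (Mon=0 ... Sun=6)
Days before July (Jan-Jun): 181; July 1 index = (3 + 181) mod 7 = 2 -> Wednesday
Last day offset: 31 - 1 = 30 days
Weekday index = (2 + 30) mod 7 = 4

Friday, July 31


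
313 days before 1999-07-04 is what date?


Start: 1999-07-04, subtract 313 days
Back 4 days from July 4 reaches June 30, 1999 -> 309 left
June 1999 has 30 days -> back to May 31, 1999 -> 279 left
May 1999 has 31 days -> back to April 30, 1999 -> 248 left
April 1999 has 30 days -> back to March 31, 1999 -> 218 left
March 1999 has 31 days -> back to February 28, 1999 -> 187 left
February 1999 has 28 days -> back to January 31, 1999 -> 159 left
January 1999 has 31 days -> back to December 31, 1998 -> 128 left
December 1998 has 31 days -> back to November 30, 1998 -> 97 left
November 1998 has 30 days -> back to October 31, 1998 -> 67 left
October 1998 has 31 days -> back to September 30, 1998 -> 36 left
September 1998 has 30 days -> back to August 31, 1998 -> 6 left
August 1998: 31 - 6 = 25 -> lands on August 25

Result: 1998-08-25


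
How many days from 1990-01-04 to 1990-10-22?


From 1990-01-04 to 1990-10-22
1990-01-04: day of year = 4
1990-10-22: days before October = 31 + 28 + 31 + 30 + 31 + 30 + 31 + 31 + 30 = 273 (1990 is not a leap year); day of year = 273 + 22 = 295
Same year: 295 - 4 = 291

291 days


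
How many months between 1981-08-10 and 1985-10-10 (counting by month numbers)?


From August 1981 to October 1985
4 years * 12 = 48 months, plus 2 months = 50

50 months


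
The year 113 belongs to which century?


Century = (year - 1) // 100 + 1
= (113 - 1) // 100 + 1
= 112 // 100 + 1
= 1 + 1

2nd century


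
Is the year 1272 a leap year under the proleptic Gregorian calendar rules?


Gregorian leap year rule: divisible by 4, but not by 100, unless also by 400.
1272 is divisible by 4 but not 100 -> leap year

Yes


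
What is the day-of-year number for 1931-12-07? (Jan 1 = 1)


Date: December 7, 1931
Days in months 1 through 11: 334
Plus 7 days in December

Day of year: 341


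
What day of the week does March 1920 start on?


Target: March 1, 1920
Anchor: Jan 1, 1920. With p = 1920 - 1 = 1919: (p + p//4 - p//100 + p//400) mod 7 = (1919 + 479 - 19 + 4) mod 7 = 2383 mod 7 = 3 -> Thursday (Mon=0 ... Sun=6)
Days before March (Jan-Feb): 60 days
Weekday index = (3 + 60) mod 7 = 0

Monday


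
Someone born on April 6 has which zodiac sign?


Date: April 6
Conventional tropical zodiac dates: Aries from March 21 onward; Taurus starts April 20
April 6 falls within the Aries range

Aries


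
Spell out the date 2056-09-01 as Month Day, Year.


ISO 2056-09-01 parses as year=2056, month=09, day=01
Month 9 -> September

September 1, 2056


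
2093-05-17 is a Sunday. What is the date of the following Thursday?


Current: Sunday
Target: Thursday
Days ahead: 4

Next Thursday: 2093-05-21


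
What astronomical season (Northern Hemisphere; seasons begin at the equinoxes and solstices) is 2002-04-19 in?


Date: April 19
Astronomical Spring (approx.; exact equinox/solstice day varies by year): March 20 to June 20
April 19 falls within the Spring window

Spring


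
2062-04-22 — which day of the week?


Date: April 22, 2062
Anchor: Jan 1, 2062. With p = 2062 - 1 = 2061: (p + p//4 - p//100 + p//400) mod 7 = (2061 + 515 - 20 + 5) mod 7 = 2561 mod 7 = 6 -> Sunday (Mon=0 ... Sun=6)
Days before April (Jan-Mar): 90; offset = 90 + 22 - 1 = 111
Weekday index = (6 + 111) mod 7 = 5

Day of the week: Saturday


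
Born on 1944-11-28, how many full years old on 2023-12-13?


Birth: 1944-11-28
Reference: 2023-12-13
Year difference: 2023 - 1944 = 79

79 years old


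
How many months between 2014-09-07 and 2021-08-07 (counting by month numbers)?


From September 2014 to August 2021
7 years * 12 = 84 months, minus 1 month = 83

83 months


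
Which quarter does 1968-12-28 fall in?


Month: December (month 12)
Q1: Jan-Mar, Q2: Apr-Jun, Q3: Jul-Sep, Q4: Oct-Dec

Q4


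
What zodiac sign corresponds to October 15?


Date: October 15
Conventional tropical zodiac dates: Libra from September 23 onward; Scorpio starts October 23
October 15 falls within the Libra range

Libra


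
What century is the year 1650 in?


Century = (year - 1) // 100 + 1
= (1650 - 1) // 100 + 1
= 1649 // 100 + 1
= 16 + 1

17th century


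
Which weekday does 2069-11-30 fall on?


Date: November 30, 2069
Anchor: Jan 1, 2069. With p = 2069 - 1 = 2068: (p + p//4 - p//100 + p//400) mod 7 = (2068 + 517 - 20 + 5) mod 7 = 2570 mod 7 = 1 -> Tuesday (Mon=0 ... Sun=6)
Days before November (Jan-Oct): 304; offset = 304 + 30 - 1 = 333
Weekday index = (1 + 333) mod 7 = 5

Day of the week: Saturday


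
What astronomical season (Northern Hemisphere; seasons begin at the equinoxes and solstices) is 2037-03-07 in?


Date: March 7
Astronomical Winter (approx.; exact equinox/solstice day varies by year): December 21 to March 19
March 7 falls within the Winter window

Winter


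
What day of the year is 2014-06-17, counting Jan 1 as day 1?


Date: June 17, 2014
Days in months 1 through 5: 151
Plus 17 days in June

Day of year: 168


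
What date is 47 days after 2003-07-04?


Start: 2003-07-04, add 47 days
July 2003 has 31 days: 31 - 4 = 27 days to July 31 -> 20 left
August 2003: 20 <= 31 -> lands on August 20

Result: 2003-08-20


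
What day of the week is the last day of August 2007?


August 2007 has 31 days
Anchor: Jan 1, 2007. With p = 2007 - 1 = 2006: (p + p//4 - p//100 + p//400) mod 7 = (2006 + 501 - 20 + 5) mod 7 = 2492 mod 7 = 0 -> Monday (Mon=0 ... Sun=6)
Days before August (Jan-Jul): 212; August 1 index = (0 + 212) mod 7 = 2 -> Wednesday
Last day offset: 31 - 1 = 30 days
Weekday index = (2 + 30) mod 7 = 4

Friday, August 31


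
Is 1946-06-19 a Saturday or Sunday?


Anchor: Jan 1, 1946. With p = 1946 - 1 = 1945: (p + p//4 - p//100 + p//400) mod 7 = (1945 + 486 - 19 + 4) mod 7 = 2416 mod 7 = 1 -> Tuesday (Mon=0 ... Sun=6)
Day of year: 170; offset = 169
Weekday index = (1 + 169) mod 7 = 2 -> Wednesday
Weekend days: Saturday, Sunday

No


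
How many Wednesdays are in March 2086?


March 2086 has 31 days
Anchor: Jan 1, 2086. With p = 2086 - 1 = 2085: (p + p//4 - p//100 + p//400) mod 7 = (2085 + 521 - 20 + 5) mod 7 = 2591 mod 7 = 1 -> Tuesday (Mon=0 ... Sun=6)
Days before March (Jan-Feb): 59; March 1 index = (1 + 59) mod 7 = 4 -> Friday
First Wednesday is March 6
Wednesdays: 6, 13, 20, 27

4 Wednesdays


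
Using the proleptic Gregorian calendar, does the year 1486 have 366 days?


Gregorian leap year rule: divisible by 4, but not by 100, unless also by 400.
1486 is not divisible by 4 -> not a leap year

No


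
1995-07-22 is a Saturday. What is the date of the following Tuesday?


Current: Saturday
Target: Tuesday
Days ahead: 3

Next Tuesday: 1995-07-25


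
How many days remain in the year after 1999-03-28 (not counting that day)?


Day of year: 87 of 365
Remaining = 365 - 87

278 days


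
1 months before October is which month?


October is month 10
10 - 1 = 9

September


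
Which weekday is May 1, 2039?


Target: May 1, 2039
Anchor: Jan 1, 2039. With p = 2039 - 1 = 2038: (p + p//4 - p//100 + p//400) mod 7 = (2038 + 509 - 20 + 5) mod 7 = 2532 mod 7 = 5 -> Saturday (Mon=0 ... Sun=6)
Days before May (Jan-Apr): 120 days
Weekday index = (5 + 120) mod 7 = 6

Sunday


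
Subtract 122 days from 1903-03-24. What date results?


Start: 1903-03-24, subtract 122 days
Back 24 days from March 24 reaches February 28, 1903 -> 98 left
February 1903 has 28 days -> back to January 31, 1903 -> 70 left
January 1903 has 31 days -> back to December 31, 1902 -> 39 left
December 1902 has 31 days -> back to November 30, 1902 -> 8 left
November 1902: 30 - 8 = 22 -> lands on November 22

Result: 1902-11-22


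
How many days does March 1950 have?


March 1950

31 days


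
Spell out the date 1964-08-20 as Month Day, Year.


ISO 1964-08-20 parses as year=1964, month=08, day=20
Month 8 -> August

August 20, 1964


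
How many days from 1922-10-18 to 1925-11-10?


From 1922-10-18 to 1925-11-10
1922-10-18: days before October = 31 + 28 + 31 + 30 + 31 + 30 + 31 + 31 + 30 = 273 (1922 is not a leap year); day of year = 273 + 18 = 291
1925-11-10: days before November = 31 + 28 + 31 + 30 + 31 + 30 + 31 + 31 + 30 + 31 = 304 (1925 is not a leap year); day of year = 304 + 10 = 314
Rest of 1922: 365 - 291 = 74
Full years 1923 (365), 1924 (366): 731
Total = 74 + 731 + 314 = 1119

1119 days


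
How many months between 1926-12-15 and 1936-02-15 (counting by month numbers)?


From December 1926 to February 1936
10 years * 12 = 120 months, minus 10 months = 110

110 months


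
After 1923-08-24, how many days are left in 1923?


Day of year: 236 of 365
Remaining = 365 - 236

129 days


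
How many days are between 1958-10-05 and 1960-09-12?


From 1958-10-05 to 1960-09-12
1958-10-05: days before October = 31 + 28 + 31 + 30 + 31 + 30 + 31 + 31 + 30 = 273 (1958 is not a leap year); day of year = 273 + 5 = 278
1960-09-12: days before September = 31 + 29 + 31 + 30 + 31 + 30 + 31 + 31 = 244 (1960 is a leap year); day of year = 244 + 12 = 256
Rest of 1958: 365 - 278 = 87
Full years 1959 (365): 365
Total = 87 + 365 + 256 = 708

708 days


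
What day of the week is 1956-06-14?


Date: June 14, 1956
Anchor: Jan 1, 1956. With p = 1956 - 1 = 1955: (p + p//4 - p//100 + p//400) mod 7 = (1955 + 488 - 19 + 4) mod 7 = 2428 mod 7 = 6 -> Sunday (Mon=0 ... Sun=6)
Days before June (Jan-May): 152; offset = 152 + 14 - 1 = 165
Weekday index = (6 + 165) mod 7 = 3

Day of the week: Thursday


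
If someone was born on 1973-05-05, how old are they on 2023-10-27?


Birth: 1973-05-05
Reference: 2023-10-27
Year difference: 2023 - 1973 = 50

50 years old


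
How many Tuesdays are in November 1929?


November 1929 has 30 days
Anchor: Jan 1, 1929. With p = 1929 - 1 = 1928: (p + p//4 - p//100 + p//400) mod 7 = (1928 + 482 - 19 + 4) mod 7 = 2395 mod 7 = 1 -> Tuesday (Mon=0 ... Sun=6)
Days before November (Jan-Oct): 304; November 1 index = (1 + 304) mod 7 = 4 -> Friday
First Tuesday is November 5
Tuesdays: 5, 12, 19, 26

4 Tuesdays


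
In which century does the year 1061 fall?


Century = (year - 1) // 100 + 1
= (1061 - 1) // 100 + 1
= 1060 // 100 + 1
= 10 + 1

11th century


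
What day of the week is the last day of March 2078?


March 2078 has 31 days
Anchor: Jan 1, 2078. With p = 2078 - 1 = 2077: (p + p//4 - p//100 + p//400) mod 7 = (2077 + 519 - 20 + 5) mod 7 = 2581 mod 7 = 5 -> Saturday (Mon=0 ... Sun=6)
Days before March (Jan-Feb): 59; March 1 index = (5 + 59) mod 7 = 1 -> Tuesday
Last day offset: 31 - 1 = 30 days
Weekday index = (1 + 30) mod 7 = 3

Thursday, March 31


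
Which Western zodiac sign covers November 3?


Date: November 3
Conventional tropical zodiac dates: Scorpio from October 23 onward; Sagittarius starts November 22
November 3 falls within the Scorpio range

Scorpio


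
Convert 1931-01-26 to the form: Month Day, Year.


ISO 1931-01-26 parses as year=1931, month=01, day=26
Month 1 -> January

January 26, 1931


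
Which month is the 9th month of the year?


Month 9 of 12

September


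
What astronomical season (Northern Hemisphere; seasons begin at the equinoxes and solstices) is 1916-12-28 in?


Date: December 28
Astronomical Winter (approx.; exact equinox/solstice day varies by year): December 21 to March 19
December 28 falls within the Winter window

Winter


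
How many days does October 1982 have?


October 1982

31 days


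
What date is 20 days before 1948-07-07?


Start: 1948-07-07, subtract 20 days
Back 7 days from July 7 reaches June 30, 1948 -> 13 left
June 1948: 30 - 13 = 17 -> lands on June 17

Result: 1948-06-17


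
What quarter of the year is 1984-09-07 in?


Month: September (month 9)
Q1: Jan-Mar, Q2: Apr-Jun, Q3: Jul-Sep, Q4: Oct-Dec

Q3


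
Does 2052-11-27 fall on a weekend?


Anchor: Jan 1, 2052. With p = 2052 - 1 = 2051: (p + p//4 - p//100 + p//400) mod 7 = (2051 + 512 - 20 + 5) mod 7 = 2548 mod 7 = 0 -> Monday (Mon=0 ... Sun=6)
Day of year: 332; offset = 331
Weekday index = (0 + 331) mod 7 = 2 -> Wednesday
Weekend days: Saturday, Sunday

No


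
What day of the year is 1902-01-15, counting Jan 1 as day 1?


Date: January 15, 1902
No months before January
Plus 15 days in January

Day of year: 15


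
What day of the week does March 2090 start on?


Target: March 1, 2090
Anchor: Jan 1, 2090. With p = 2090 - 1 = 2089: (p + p//4 - p//100 + p//400) mod 7 = (2089 + 522 - 20 + 5) mod 7 = 2596 mod 7 = 6 -> Sunday (Mon=0 ... Sun=6)
Days before March (Jan-Feb): 59 days
Weekday index = (6 + 59) mod 7 = 2

Wednesday


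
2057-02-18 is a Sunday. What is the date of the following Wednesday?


Current: Sunday
Target: Wednesday
Days ahead: 3

Next Wednesday: 2057-02-21


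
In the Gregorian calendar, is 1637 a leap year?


Gregorian leap year rule: divisible by 4, but not by 100, unless also by 400.
1637 is not divisible by 4 -> not a leap year

No


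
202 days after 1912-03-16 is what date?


Start: 1912-03-16, add 202 days
March 1912 has 31 days: 31 - 16 = 15 days to March 31 -> 187 left
April 1912 has 30 days -> 157 left
May 1912 has 31 days -> 126 left
June 1912 has 30 days -> 96 left
July 1912 has 31 days -> 65 left
August 1912 has 31 days -> 34 left
September 1912 has 30 days -> 4 left
October 1912: 4 <= 31 -> lands on October 4

Result: 1912-10-04


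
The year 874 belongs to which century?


Century = (year - 1) // 100 + 1
= (874 - 1) // 100 + 1
= 873 // 100 + 1
= 8 + 1

9th century


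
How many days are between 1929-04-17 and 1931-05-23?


From 1929-04-17 to 1931-05-23
1929-04-17: days before April = 31 + 28 + 31 = 90 (1929 is not a leap year); day of year = 90 + 17 = 107
1931-05-23: days before May = 31 + 28 + 31 + 30 = 120 (1931 is not a leap year); day of year = 120 + 23 = 143
Rest of 1929: 365 - 107 = 258
Full years 1930 (365): 365
Total = 258 + 365 + 143 = 766

766 days


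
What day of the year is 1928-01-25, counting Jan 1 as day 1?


Date: January 25, 1928
No months before January
Plus 25 days in January

Day of year: 25


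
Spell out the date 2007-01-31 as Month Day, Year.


ISO 2007-01-31 parses as year=2007, month=01, day=31
Month 1 -> January

January 31, 2007


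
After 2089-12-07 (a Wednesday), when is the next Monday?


Current: Wednesday
Target: Monday
Days ahead: 5

Next Monday: 2089-12-12


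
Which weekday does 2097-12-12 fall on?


Date: December 12, 2097
Anchor: Jan 1, 2097. With p = 2097 - 1 = 2096: (p + p//4 - p//100 + p//400) mod 7 = (2096 + 524 - 20 + 5) mod 7 = 2605 mod 7 = 1 -> Tuesday (Mon=0 ... Sun=6)
Days before December (Jan-Nov): 334; offset = 334 + 12 - 1 = 345
Weekday index = (1 + 345) mod 7 = 3

Day of the week: Thursday


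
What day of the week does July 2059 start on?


Target: July 1, 2059
Anchor: Jan 1, 2059. With p = 2059 - 1 = 2058: (p + p//4 - p//100 + p//400) mod 7 = (2058 + 514 - 20 + 5) mod 7 = 2557 mod 7 = 2 -> Wednesday (Mon=0 ... Sun=6)
Days before July (Jan-Jun): 181 days
Weekday index = (2 + 181) mod 7 = 1

Tuesday


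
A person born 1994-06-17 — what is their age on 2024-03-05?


Birth: 1994-06-17
Reference: 2024-03-05
Year difference: 2024 - 1994 = 30
Birthday not yet reached in 2024, subtract 1

29 years old


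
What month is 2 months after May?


May is month 5
5 + 2 = 7

July


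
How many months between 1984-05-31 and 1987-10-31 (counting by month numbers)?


From May 1984 to October 1987
3 years * 12 = 36 months, plus 5 months = 41

41 months


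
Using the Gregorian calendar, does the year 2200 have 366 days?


Gregorian leap year rule: divisible by 4, but not by 100, unless also by 400.
2200 is divisible by 100 but not 400 -> not a leap year

No


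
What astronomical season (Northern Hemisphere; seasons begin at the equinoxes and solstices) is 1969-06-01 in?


Date: June 1
Astronomical Spring (approx.; exact equinox/solstice day varies by year): March 20 to June 20
June 1 falls within the Spring window

Spring


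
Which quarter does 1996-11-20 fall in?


Month: November (month 11)
Q1: Jan-Mar, Q2: Apr-Jun, Q3: Jul-Sep, Q4: Oct-Dec

Q4


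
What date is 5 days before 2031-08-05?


Start: 2031-08-05, subtract 5 days
Back 5 days from August 5 reaches July 31, 2031 -> 0 left
July 2031: 31 - 0 = 31 -> lands on July 31

Result: 2031-07-31


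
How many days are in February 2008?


February 2008 (leap year: yes)

29 days


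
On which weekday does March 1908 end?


March 1908 has 31 days
Anchor: Jan 1, 1908. With p = 1908 - 1 = 1907: (p + p//4 - p//100 + p//400) mod 7 = (1907 + 476 - 19 + 4) mod 7 = 2368 mod 7 = 2 -> Wednesday (Mon=0 ... Sun=6)
Days before March (Jan-Feb): 60; March 1 index = (2 + 60) mod 7 = 6 -> Sunday
Last day offset: 31 - 1 = 30 days
Weekday index = (6 + 30) mod 7 = 1

Tuesday, March 31


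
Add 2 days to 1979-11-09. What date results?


Start: 1979-11-09, add 2 days
November 1979 has 30 days; 9 + 2 = 11 stays within November

Result: 1979-11-11


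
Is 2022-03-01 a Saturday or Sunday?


Anchor: Jan 1, 2022. With p = 2022 - 1 = 2021: (p + p//4 - p//100 + p//400) mod 7 = (2021 + 505 - 20 + 5) mod 7 = 2511 mod 7 = 5 -> Saturday (Mon=0 ... Sun=6)
Day of year: 60; offset = 59
Weekday index = (5 + 59) mod 7 = 1 -> Tuesday
Weekend days: Saturday, Sunday

No


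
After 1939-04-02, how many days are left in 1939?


Day of year: 92 of 365
Remaining = 365 - 92

273 days


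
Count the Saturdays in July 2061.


July 2061 has 31 days
Anchor: Jan 1, 2061. With p = 2061 - 1 = 2060: (p + p//4 - p//100 + p//400) mod 7 = (2060 + 515 - 20 + 5) mod 7 = 2560 mod 7 = 5 -> Saturday (Mon=0 ... Sun=6)
Days before July (Jan-Jun): 181; July 1 index = (5 + 181) mod 7 = 4 -> Friday
First Saturday is July 2
Saturdays: 2, 9, 16, 23, 30

5 Saturdays


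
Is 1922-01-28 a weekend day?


Anchor: Jan 1, 1922. With p = 1922 - 1 = 1921: (p + p//4 - p//100 + p//400) mod 7 = (1921 + 480 - 19 + 4) mod 7 = 2386 mod 7 = 6 -> Sunday (Mon=0 ... Sun=6)
Day of year: 28; offset = 27
Weekday index = (6 + 27) mod 7 = 5 -> Saturday
Weekend days: Saturday, Sunday

Yes


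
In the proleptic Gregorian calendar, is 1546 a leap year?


Gregorian leap year rule: divisible by 4, but not by 100, unless also by 400.
1546 is not divisible by 4 -> not a leap year

No


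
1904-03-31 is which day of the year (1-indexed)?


Date: March 31, 1904
Days in months 1 through 2: 60
Plus 31 days in March

Day of year: 91


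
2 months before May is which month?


May is month 5
5 - 2 = 3

March


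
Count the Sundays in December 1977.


December 1977 has 31 days
Anchor: Jan 1, 1977. With p = 1977 - 1 = 1976: (p + p//4 - p//100 + p//400) mod 7 = (1976 + 494 - 19 + 4) mod 7 = 2455 mod 7 = 5 -> Saturday (Mon=0 ... Sun=6)
Days before December (Jan-Nov): 334; December 1 index = (5 + 334) mod 7 = 3 -> Thursday
First Sunday is December 4
Sundays: 4, 11, 18, 25

4 Sundays


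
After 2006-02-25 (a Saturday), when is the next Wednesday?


Current: Saturday
Target: Wednesday
Days ahead: 4

Next Wednesday: 2006-03-01


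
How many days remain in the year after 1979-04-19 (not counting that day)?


Day of year: 109 of 365
Remaining = 365 - 109

256 days


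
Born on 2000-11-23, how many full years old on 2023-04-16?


Birth: 2000-11-23
Reference: 2023-04-16
Year difference: 2023 - 2000 = 23
Birthday not yet reached in 2023, subtract 1

22 years old


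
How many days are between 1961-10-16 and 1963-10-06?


From 1961-10-16 to 1963-10-06
1961-10-16: days before October = 31 + 28 + 31 + 30 + 31 + 30 + 31 + 31 + 30 = 273 (1961 is not a leap year); day of year = 273 + 16 = 289
1963-10-06: days before October = 31 + 28 + 31 + 30 + 31 + 30 + 31 + 31 + 30 = 273 (1963 is not a leap year); day of year = 273 + 6 = 279
Rest of 1961: 365 - 289 = 76
Full years 1962 (365): 365
Total = 76 + 365 + 279 = 720

720 days


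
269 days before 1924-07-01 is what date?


Start: 1924-07-01, subtract 269 days
Back 1 day from July 1 reaches June 30, 1924 -> 268 left
June 1924 has 30 days -> back to May 31, 1924 -> 238 left
May 1924 has 31 days -> back to April 30, 1924 -> 207 left
April 1924 has 30 days -> back to March 31, 1924 -> 177 left
March 1924 has 31 days -> back to February 29, 1924 -> 146 left
February 1924 has 29 days -> back to January 31, 1924 -> 117 left
January 1924 has 31 days -> back to December 31, 1923 -> 86 left
December 1923 has 31 days -> back to November 30, 1923 -> 55 left
November 1923 has 30 days -> back to October 31, 1923 -> 25 left
October 1923: 31 - 25 = 6 -> lands on October 6

Result: 1923-10-06


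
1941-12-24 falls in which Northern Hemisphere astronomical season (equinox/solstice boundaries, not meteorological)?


Date: December 24
Astronomical Winter (approx.; exact equinox/solstice day varies by year): December 21 to March 19
December 24 falls within the Winter window

Winter


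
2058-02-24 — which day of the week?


Date: February 24, 2058
Anchor: Jan 1, 2058. With p = 2058 - 1 = 2057: (p + p//4 - p//100 + p//400) mod 7 = (2057 + 514 - 20 + 5) mod 7 = 2556 mod 7 = 1 -> Tuesday (Mon=0 ... Sun=6)
Days before February (Jan): 31; offset = 31 + 24 - 1 = 54
Weekday index = (1 + 54) mod 7 = 6

Day of the week: Sunday


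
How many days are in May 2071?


May 2071

31 days


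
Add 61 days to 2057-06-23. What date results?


Start: 2057-06-23, add 61 days
June 2057 has 30 days: 30 - 23 = 7 days to June 30 -> 54 left
July 2057 has 31 days -> 23 left
August 2057: 23 <= 31 -> lands on August 23

Result: 2057-08-23


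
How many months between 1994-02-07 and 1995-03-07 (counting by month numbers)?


From February 1994 to March 1995
1 year * 12 = 12 months, plus 1 month = 13

13 months


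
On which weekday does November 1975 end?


November 1975 has 30 days
Anchor: Jan 1, 1975. With p = 1975 - 1 = 1974: (p + p//4 - p//100 + p//400) mod 7 = (1974 + 493 - 19 + 4) mod 7 = 2452 mod 7 = 2 -> Wednesday (Mon=0 ... Sun=6)
Days before November (Jan-Oct): 304; November 1 index = (2 + 304) mod 7 = 5 -> Saturday
Last day offset: 30 - 1 = 29 days
Weekday index = (5 + 29) mod 7 = 6

Sunday, November 30


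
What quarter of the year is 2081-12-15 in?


Month: December (month 12)
Q1: Jan-Mar, Q2: Apr-Jun, Q3: Jul-Sep, Q4: Oct-Dec

Q4


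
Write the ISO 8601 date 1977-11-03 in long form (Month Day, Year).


ISO 1977-11-03 parses as year=1977, month=11, day=03
Month 11 -> November

November 3, 1977


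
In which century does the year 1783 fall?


Century = (year - 1) // 100 + 1
= (1783 - 1) // 100 + 1
= 1782 // 100 + 1
= 17 + 1

18th century


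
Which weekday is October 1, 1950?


Target: October 1, 1950
Anchor: Jan 1, 1950. With p = 1950 - 1 = 1949: (p + p//4 - p//100 + p//400) mod 7 = (1949 + 487 - 19 + 4) mod 7 = 2421 mod 7 = 6 -> Sunday (Mon=0 ... Sun=6)
Days before October (Jan-Sep): 273 days
Weekday index = (6 + 273) mod 7 = 6

Sunday


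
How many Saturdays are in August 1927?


August 1927 has 31 days
Anchor: Jan 1, 1927. With p = 1927 - 1 = 1926: (p + p//4 - p//100 + p//400) mod 7 = (1926 + 481 - 19 + 4) mod 7 = 2392 mod 7 = 5 -> Saturday (Mon=0 ... Sun=6)
Days before August (Jan-Jul): 212; August 1 index = (5 + 212) mod 7 = 0 -> Monday
First Saturday is August 6
Saturdays: 6, 13, 20, 27

4 Saturdays


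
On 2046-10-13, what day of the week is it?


Date: October 13, 2046
Anchor: Jan 1, 2046. With p = 2046 - 1 = 2045: (p + p//4 - p//100 + p//400) mod 7 = (2045 + 511 - 20 + 5) mod 7 = 2541 mod 7 = 0 -> Monday (Mon=0 ... Sun=6)
Days before October (Jan-Sep): 273; offset = 273 + 13 - 1 = 285
Weekday index = (0 + 285) mod 7 = 5

Day of the week: Saturday


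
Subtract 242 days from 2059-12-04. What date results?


Start: 2059-12-04, subtract 242 days
Back 4 days from December 4 reaches November 30, 2059 -> 238 left
November 2059 has 30 days -> back to October 31, 2059 -> 208 left
October 2059 has 31 days -> back to September 30, 2059 -> 177 left
September 2059 has 30 days -> back to August 31, 2059 -> 147 left
August 2059 has 31 days -> back to July 31, 2059 -> 116 left
July 2059 has 31 days -> back to June 30, 2059 -> 85 left
June 2059 has 30 days -> back to May 31, 2059 -> 55 left
May 2059 has 31 days -> back to April 30, 2059 -> 24 left
April 2059: 30 - 24 = 6 -> lands on April 6

Result: 2059-04-06


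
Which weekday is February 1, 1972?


Target: February 1, 1972
Anchor: Jan 1, 1972. With p = 1972 - 1 = 1971: (p + p//4 - p//100 + p//400) mod 7 = (1971 + 492 - 19 + 4) mod 7 = 2448 mod 7 = 5 -> Saturday (Mon=0 ... Sun=6)
Days before February (Jan): 31 days
Weekday index = (5 + 31) mod 7 = 1

Tuesday


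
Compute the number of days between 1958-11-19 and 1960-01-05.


From 1958-11-19 to 1960-01-05
1958-11-19: days before November = 31 + 28 + 31 + 30 + 31 + 30 + 31 + 31 + 30 + 31 = 304 (1958 is not a leap year); day of year = 304 + 19 = 323
1960-01-05: day of year = 5
Rest of 1958: 365 - 323 = 42
Full years 1959 (365): 365
Total = 42 + 365 + 5 = 412

412 days


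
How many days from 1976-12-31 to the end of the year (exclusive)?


Day of year: 366 of 366
Remaining = 366 - 366

0 days


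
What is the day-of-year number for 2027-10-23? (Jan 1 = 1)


Date: October 23, 2027
Days in months 1 through 9: 273
Plus 23 days in October

Day of year: 296


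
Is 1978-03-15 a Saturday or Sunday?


Anchor: Jan 1, 1978. With p = 1978 - 1 = 1977: (p + p//4 - p//100 + p//400) mod 7 = (1977 + 494 - 19 + 4) mod 7 = 2456 mod 7 = 6 -> Sunday (Mon=0 ... Sun=6)
Day of year: 74; offset = 73
Weekday index = (6 + 73) mod 7 = 2 -> Wednesday
Weekend days: Saturday, Sunday

No


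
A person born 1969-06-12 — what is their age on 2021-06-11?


Birth: 1969-06-12
Reference: 2021-06-11
Year difference: 2021 - 1969 = 52
Birthday not yet reached in 2021, subtract 1

51 years old


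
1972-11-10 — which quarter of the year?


Month: November (month 11)
Q1: Jan-Mar, Q2: Apr-Jun, Q3: Jul-Sep, Q4: Oct-Dec

Q4


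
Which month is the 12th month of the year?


Month 12 of 12

December


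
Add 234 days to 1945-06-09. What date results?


Start: 1945-06-09, add 234 days
June 1945 has 30 days: 30 - 9 = 21 days to June 30 -> 213 left
July 1945 has 31 days -> 182 left
August 1945 has 31 days -> 151 left
September 1945 has 30 days -> 121 left
October 1945 has 31 days -> 90 left
November 1945 has 30 days -> 60 left
December 1945 has 31 days -> 29 left
January 1946: 29 <= 31 -> lands on January 29

Result: 1946-01-29


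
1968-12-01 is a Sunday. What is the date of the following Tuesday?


Current: Sunday
Target: Tuesday
Days ahead: 2

Next Tuesday: 1968-12-03


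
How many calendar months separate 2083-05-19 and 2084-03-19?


From May 2083 to March 2084
1 year * 12 = 12 months, minus 2 months = 10

10 months


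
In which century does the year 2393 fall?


Century = (year - 1) // 100 + 1
= (2393 - 1) // 100 + 1
= 2392 // 100 + 1
= 23 + 1

24th century


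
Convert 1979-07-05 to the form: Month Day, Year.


ISO 1979-07-05 parses as year=1979, month=07, day=05
Month 7 -> July

July 5, 1979


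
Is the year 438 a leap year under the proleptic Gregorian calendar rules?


Gregorian leap year rule: divisible by 4, but not by 100, unless also by 400.
438 is not divisible by 4 -> not a leap year

No


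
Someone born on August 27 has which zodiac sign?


Date: August 27
Conventional tropical zodiac dates: Virgo from August 23 onward; Libra starts September 23
August 27 falls within the Virgo range

Virgo


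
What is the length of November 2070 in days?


November 2070

30 days


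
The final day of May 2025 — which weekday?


May 2025 has 31 days
Anchor: Jan 1, 2025. With p = 2025 - 1 = 2024: (p + p//4 - p//100 + p//400) mod 7 = (2024 + 506 - 20 + 5) mod 7 = 2515 mod 7 = 2 -> Wednesday (Mon=0 ... Sun=6)
Days before May (Jan-Apr): 120; May 1 index = (2 + 120) mod 7 = 3 -> Thursday
Last day offset: 31 - 1 = 30 days
Weekday index = (3 + 30) mod 7 = 5

Saturday, May 31


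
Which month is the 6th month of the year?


Month 6 of 12

June


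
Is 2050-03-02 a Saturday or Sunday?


Anchor: Jan 1, 2050. With p = 2050 - 1 = 2049: (p + p//4 - p//100 + p//400) mod 7 = (2049 + 512 - 20 + 5) mod 7 = 2546 mod 7 = 5 -> Saturday (Mon=0 ... Sun=6)
Day of year: 61; offset = 60
Weekday index = (5 + 60) mod 7 = 2 -> Wednesday
Weekend days: Saturday, Sunday

No


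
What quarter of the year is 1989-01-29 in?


Month: January (month 1)
Q1: Jan-Mar, Q2: Apr-Jun, Q3: Jul-Sep, Q4: Oct-Dec

Q1


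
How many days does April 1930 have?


April 1930

30 days


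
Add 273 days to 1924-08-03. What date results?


Start: 1924-08-03, add 273 days
August 1924 has 31 days: 31 - 3 = 28 days to August 31 -> 245 left
September 1924 has 30 days -> 215 left
October 1924 has 31 days -> 184 left
November 1924 has 30 days -> 154 left
December 1924 has 31 days -> 123 left
January 1925 has 31 days -> 92 left
February 1925 has 28 days -> 64 left
March 1925 has 31 days -> 33 left
April 1925 has 30 days -> 3 left
May 1925: 3 <= 31 -> lands on May 3

Result: 1925-05-03


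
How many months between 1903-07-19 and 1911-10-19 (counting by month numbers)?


From July 1903 to October 1911
8 years * 12 = 96 months, plus 3 months = 99

99 months


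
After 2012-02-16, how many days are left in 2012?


Day of year: 47 of 366
Remaining = 366 - 47

319 days


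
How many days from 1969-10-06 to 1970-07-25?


From 1969-10-06 to 1970-07-25
1969-10-06: days before October = 31 + 28 + 31 + 30 + 31 + 30 + 31 + 31 + 30 = 273 (1969 is not a leap year); day of year = 273 + 6 = 279
1970-07-25: days before July = 31 + 28 + 31 + 30 + 31 + 30 = 181 (1970 is not a leap year); day of year = 181 + 25 = 206
Rest of 1969: 365 - 279 = 86
Total = 86 + 206 = 292

292 days


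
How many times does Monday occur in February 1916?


February 1916 has 29 days
Anchor: Jan 1, 1916. With p = 1916 - 1 = 1915: (p + p//4 - p//100 + p//400) mod 7 = (1915 + 478 - 19 + 4) mod 7 = 2378 mod 7 = 5 -> Saturday (Mon=0 ... Sun=6)
Days before February (Jan): 31; February 1 index = (5 + 31) mod 7 = 1 -> Tuesday
First Monday is February 7
Mondays: 7, 14, 21, 28

4 Mondays


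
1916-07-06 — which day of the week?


Date: July 6, 1916
Anchor: Jan 1, 1916. With p = 1916 - 1 = 1915: (p + p//4 - p//100 + p//400) mod 7 = (1915 + 478 - 19 + 4) mod 7 = 2378 mod 7 = 5 -> Saturday (Mon=0 ... Sun=6)
Days before July (Jan-Jun): 182; offset = 182 + 6 - 1 = 187
Weekday index = (5 + 187) mod 7 = 3

Day of the week: Thursday


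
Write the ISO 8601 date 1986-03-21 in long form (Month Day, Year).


ISO 1986-03-21 parses as year=1986, month=03, day=21
Month 3 -> March

March 21, 1986


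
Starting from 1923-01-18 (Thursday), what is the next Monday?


Current: Thursday
Target: Monday
Days ahead: 4

Next Monday: 1923-01-22


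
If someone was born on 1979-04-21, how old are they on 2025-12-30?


Birth: 1979-04-21
Reference: 2025-12-30
Year difference: 2025 - 1979 = 46

46 years old


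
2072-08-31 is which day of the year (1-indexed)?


Date: August 31, 2072
Days in months 1 through 7: 213
Plus 31 days in August

Day of year: 244


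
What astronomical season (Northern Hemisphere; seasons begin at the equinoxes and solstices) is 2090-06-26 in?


Date: June 26
Astronomical Summer (approx.; exact equinox/solstice day varies by year): June 21 to September 21
June 26 falls within the Summer window

Summer


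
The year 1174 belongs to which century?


Century = (year - 1) // 100 + 1
= (1174 - 1) // 100 + 1
= 1173 // 100 + 1
= 11 + 1

12th century


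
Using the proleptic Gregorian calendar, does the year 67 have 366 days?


Gregorian leap year rule: divisible by 4, but not by 100, unless also by 400.
67 is not divisible by 4 -> not a leap year

No


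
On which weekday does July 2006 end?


July 2006 has 31 days
Anchor: Jan 1, 2006. With p = 2006 - 1 = 2005: (p + p//4 - p//100 + p//400) mod 7 = (2005 + 501 - 20 + 5) mod 7 = 2491 mod 7 = 6 -> Sunday (Mon=0 ... Sun=6)
Days before July (Jan-Jun): 181; July 1 index = (6 + 181) mod 7 = 5 -> Saturday
Last day offset: 31 - 1 = 30 days
Weekday index = (5 + 30) mod 7 = 0

Monday, July 31


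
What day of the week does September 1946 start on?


Target: September 1, 1946
Anchor: Jan 1, 1946. With p = 1946 - 1 = 1945: (p + p//4 - p//100 + p//400) mod 7 = (1945 + 486 - 19 + 4) mod 7 = 2416 mod 7 = 1 -> Tuesday (Mon=0 ... Sun=6)
Days before September (Jan-Aug): 243 days
Weekday index = (1 + 243) mod 7 = 6

Sunday
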